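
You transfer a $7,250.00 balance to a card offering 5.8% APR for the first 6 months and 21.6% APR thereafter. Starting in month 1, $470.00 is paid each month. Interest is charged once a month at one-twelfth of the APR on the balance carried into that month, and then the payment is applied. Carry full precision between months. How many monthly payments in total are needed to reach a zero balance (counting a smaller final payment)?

Promo months 1–6 at r₀ = 5.8%/12 = 0.00483333; months 7+ at r₁ = 21.6%/12 = 0.018.
After month 6: iterate B ← B·(1+r₀) − $470.00 for 6 months → $4,608.51.
Then at r₁ with $470.00/mo: n₂ = −ln(1 − r₁·B/P)/ln(1+r₁) ≈ 10.88 → 11 more payments.

17 months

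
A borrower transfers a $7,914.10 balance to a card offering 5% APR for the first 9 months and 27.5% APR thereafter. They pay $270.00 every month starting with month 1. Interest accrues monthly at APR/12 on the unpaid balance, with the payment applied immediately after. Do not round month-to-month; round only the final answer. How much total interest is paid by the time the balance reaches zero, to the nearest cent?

Promo months 1–9 at r₀ = 5%/12 = 0.00416667; months 10+ at r₁ = 27.5%/12 = 0.0229167.
After month 9: iterate B ← B·(1+r₀) − $270.00 for 9 months → $5,744.98.
Then at r₁ with $270.00/mo: n₂ = −ln(1 − r₁·B/P)/ln(1+r₁) ≈ 29.51 → 30 more payments.
Total paid = 38·$270.00 + $138.92 = $10,398.92; interest = $10,398.92 − $7,914.10 = $2,484.82.

$2,484.82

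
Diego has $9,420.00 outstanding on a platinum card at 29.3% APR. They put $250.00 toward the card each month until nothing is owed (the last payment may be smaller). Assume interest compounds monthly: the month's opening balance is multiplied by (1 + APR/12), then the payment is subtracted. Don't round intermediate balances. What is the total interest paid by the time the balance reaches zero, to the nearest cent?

Monthly rate r = 29.3%/12 = 2.44167% = 0.0244167.
Payoff takes n = ⌈−ln(1 − rB₀/P)/ln(1+r)⌉ = ⌈104.711⌉ = 105 payments; the last is $178.36.
Total paid = 104·$250.00 + $178.36 = $26,178.36.
Total interest = total paid − principal = $26,178.36 − $9,420.00 = $16,758.36.

$16,758.36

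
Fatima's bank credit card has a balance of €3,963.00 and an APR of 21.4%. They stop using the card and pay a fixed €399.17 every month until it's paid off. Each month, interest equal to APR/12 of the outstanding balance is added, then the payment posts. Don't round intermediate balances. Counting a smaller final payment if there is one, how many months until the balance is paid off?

Monthly rate r = 21.4%/12 = 1.78333% = 0.0178333.
Recurrence: B ← B·(1+r) − €399.17.
Month 1: interest €70.67; balance after payment €3,634.50.
Month 2: interest €64.82; balance after payment €3,300.15.
Closed form: n = −ln(1 − rB₀/P)/ln(1+r) = −ln(0.82295)/ln(1.01783) ≈ 11.024, so the balance reaches zero during payment 12.

12 payments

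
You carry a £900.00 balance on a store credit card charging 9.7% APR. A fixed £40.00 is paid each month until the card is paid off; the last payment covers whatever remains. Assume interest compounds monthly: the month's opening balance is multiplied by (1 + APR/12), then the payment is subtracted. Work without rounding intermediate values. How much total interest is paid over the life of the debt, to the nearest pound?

£97

Monthly rate r = 9.7%/12 = 0.808333% = 0.00808333.
Payoff takes n = ⌈−ln(1 − rB₀/P)/ln(1+r)⌉ = ⌈24.934⌉ = 25 payments; the last is £37.37.
Total paid = 24·£40.00 + £37.37 = £997.37.
Total interest = total paid − principal = £997.37 − £900.00 = £97.37.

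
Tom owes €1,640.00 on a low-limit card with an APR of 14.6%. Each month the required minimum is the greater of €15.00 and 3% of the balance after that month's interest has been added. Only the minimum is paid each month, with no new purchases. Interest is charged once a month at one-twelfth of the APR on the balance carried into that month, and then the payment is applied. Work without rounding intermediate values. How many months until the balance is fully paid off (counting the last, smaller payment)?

108 months

Monthly rate r = 14.6%/12 = 1.21667% = 0.0121667.
While 3% of the post-interest balance exceeds €15.00, each month B ← (B·(1+r))·(1 − 0.03), i.e. B shrinks by the factor (1+r)·0.97 = 0.9818.
This holds for months 1–66. Entering month 67 the balance is €487.99; 3% of the post-interest balance is now below €15.00, so the flat €15.00 minimum applies from here.
From month 67 a fixed €15.00 at rate r clears €487.99 in 42 more payments. Total: 66 + 42 = 108 months.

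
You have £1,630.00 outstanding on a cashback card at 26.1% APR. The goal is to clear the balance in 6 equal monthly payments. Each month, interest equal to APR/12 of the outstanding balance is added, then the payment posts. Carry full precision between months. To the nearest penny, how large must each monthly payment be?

Monthly rate r = 26.1%/12 = 2.175% = 0.02175.
Level-payment amortization: P = B₀·r / (1 − (1+r)^(−n)) = 1630.00·0.02175 / (1 − 1.02175^(−6)).
Denominator 1 − (1+r)^(−6) = 0.12111486.
P = 35.4525 / 0.12111486 ≈ 292.72.

£292.72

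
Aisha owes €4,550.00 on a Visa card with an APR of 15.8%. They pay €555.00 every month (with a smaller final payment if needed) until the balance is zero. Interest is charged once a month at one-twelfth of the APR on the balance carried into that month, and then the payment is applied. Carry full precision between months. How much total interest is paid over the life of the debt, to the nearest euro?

Monthly rate r = 15.8%/12 = 1.31667% = 0.0131667.
Payoff takes n = ⌈−ln(1 − rB₀/P)/ln(1+r)⌉ = ⌈8.732⌉ = 9 payments; the last is €407.15.
Total paid = 8·€555.00 + €407.15 = €4,847.15.
Total interest = total paid − principal = €4,847.15 − €4,550.00 = €297.15.

€297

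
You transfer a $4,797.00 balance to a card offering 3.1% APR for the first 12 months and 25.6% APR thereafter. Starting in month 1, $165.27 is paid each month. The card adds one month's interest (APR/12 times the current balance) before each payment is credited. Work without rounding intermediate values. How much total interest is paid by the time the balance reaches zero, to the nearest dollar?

Promo months 1–12 at r₀ = 3.1%/12 = 0.00258333; months 13+ at r₁ = 25.6%/12 = 0.0213333.
After month 12: iterate B ← B·(1+r₀) − $165.27 for 12 months → $2,936.18.
Then at r₁ with $165.27/mo: n₂ = −ln(1 − r₁·B/P)/ln(1+r₁) ≈ 22.57 → 23 more payments.
Total paid = 34·$165.27 + $94.67 = $5,713.85; interest = $5,713.85 − $4,797.00 = $916.85.

$917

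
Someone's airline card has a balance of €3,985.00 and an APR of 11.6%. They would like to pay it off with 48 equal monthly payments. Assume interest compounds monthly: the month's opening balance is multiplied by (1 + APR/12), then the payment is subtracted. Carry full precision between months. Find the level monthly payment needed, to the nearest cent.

€104.16

Monthly rate r = 11.6%/12 = 0.966667% = 0.00966667.
Level-payment amortization: P = B₀·r / (1 − (1+r)^(−n)) = 3985.00·0.00966667 / (1 − 1.00967^(−48)).
Denominator 1 − (1+r)^(−48) = 0.369833798.
P = 38.5217 / 0.369833798 ≈ 104.16.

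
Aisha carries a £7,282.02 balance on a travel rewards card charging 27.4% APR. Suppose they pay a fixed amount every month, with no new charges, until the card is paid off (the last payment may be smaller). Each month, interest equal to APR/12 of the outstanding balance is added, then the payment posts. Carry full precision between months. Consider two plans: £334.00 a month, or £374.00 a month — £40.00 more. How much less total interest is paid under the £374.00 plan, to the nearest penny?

£449.75

Monthly rate r = 27.4%/12 = 2.28333% = 0.0228333.
At £334.00/mo: n = ⌈−ln(1 − rB₀/P)/ln(1+r)⌉ = 31 payments (last £171.16); total interest = total paid − £7,282.02 = £2,909.14.
At £374.00/mo: 27 payments (last £17.41); total interest £2,459.39.
Interest saved = £2,909.14 − £2,459.39 = £449.75.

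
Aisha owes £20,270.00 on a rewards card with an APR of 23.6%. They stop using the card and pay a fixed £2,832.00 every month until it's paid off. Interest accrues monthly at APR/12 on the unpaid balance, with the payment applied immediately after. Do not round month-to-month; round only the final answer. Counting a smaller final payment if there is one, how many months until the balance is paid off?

8 payments

Monthly rate r = 23.6%/12 = 1.96667% = 0.0196667.
Recurrence: B ← B·(1+r) − £2,832.00.
Month 1: interest £398.64; balance after payment £17,836.64.
Month 2: interest £350.79; balance after payment £15,355.43.
Closed form: n = −ln(1 − rB₀/P)/ln(1+r) = −ln(0.85924)/ln(1.01967) ≈ 7.790, so the balance reaches zero during payment 8.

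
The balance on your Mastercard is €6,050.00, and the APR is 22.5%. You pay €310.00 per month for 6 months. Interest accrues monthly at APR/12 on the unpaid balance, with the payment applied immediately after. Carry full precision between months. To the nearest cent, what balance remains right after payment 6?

Monthly rate r = 22.5%/12 = 1.875% = 0.01875.
Each month: B ← B·(1+r) − €310.00.
Month 1: interest €113.44; balance after payment €5,853.44.
Month 2: interest €109.75; balance after payment €5,653.19.
Month 3: interest €106.00; balance after payment €5,449.19.
Month 4: interest €102.17; balance after payment €5,241.36.
Month 5: interest €98.28; balance after payment €5,029.63.
Month 6: interest €94.31; balance after payment €4,813.94.

€4,813.94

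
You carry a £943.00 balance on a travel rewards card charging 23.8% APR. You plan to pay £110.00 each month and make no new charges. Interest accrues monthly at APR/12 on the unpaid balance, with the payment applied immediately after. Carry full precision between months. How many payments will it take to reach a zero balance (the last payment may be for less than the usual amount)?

Monthly rate r = 23.8%/12 = 1.98333% = 0.0198333.
Recurrence: B ← B·(1+r) − £110.00.
Month 1: interest £18.70; balance after payment £851.70.
Month 2: interest £16.89; balance after payment £758.59.
Closed form: n = −ln(1 − rB₀/P)/ln(1+r) = −ln(0.82997)/ln(1.01983) ≈ 9.489, so the balance reaches zero during payment 10.

10 months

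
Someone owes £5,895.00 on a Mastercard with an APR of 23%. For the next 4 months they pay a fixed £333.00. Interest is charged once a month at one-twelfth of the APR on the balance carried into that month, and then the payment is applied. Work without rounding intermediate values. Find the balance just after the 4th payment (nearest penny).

Monthly rate r = 23%/12 = 1.91667% = 0.0191667.
Each month: B ← B·(1+r) − £333.00.
Month 1: interest £112.99; balance after payment £5,674.99.
Month 2: interest £108.77; balance after payment £5,450.76.
Month 3: interest £104.47; balance after payment £5,222.23.
Month 4: interest £100.09; balance after payment £4,989.32.

£4,989.32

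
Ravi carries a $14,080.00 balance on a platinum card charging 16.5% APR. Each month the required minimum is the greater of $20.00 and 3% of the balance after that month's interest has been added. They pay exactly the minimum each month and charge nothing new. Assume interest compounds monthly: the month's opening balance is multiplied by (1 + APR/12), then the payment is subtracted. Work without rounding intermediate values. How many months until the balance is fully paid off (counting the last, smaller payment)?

Monthly rate r = 16.5%/12 = 1.375% = 0.01375.
While 3% of the post-interest balance exceeds $20.00, each month B ← (B·(1+r))·(1 − 0.03), i.e. B shrinks by the factor (1+r)·0.97 = 0.98334.
This holds for months 1–183. Entering month 184 the balance is $650.40; 3% of the post-interest balance is now below $20.00, so the flat $20.00 minimum applies from here.
From month 184 a fixed $20.00 at rate r clears $650.40 in 44 more payments. Total: 183 + 44 = 227 months.

227 months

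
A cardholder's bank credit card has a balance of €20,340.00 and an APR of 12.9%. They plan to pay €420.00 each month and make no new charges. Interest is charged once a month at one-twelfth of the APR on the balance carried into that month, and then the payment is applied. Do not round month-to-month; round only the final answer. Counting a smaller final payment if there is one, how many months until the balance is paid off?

69 payments

Monthly rate r = 12.9%/12 = 1.075% = 0.01075.
Recurrence: B ← B·(1+r) − €420.00.
Month 1: interest €218.66; balance after payment €20,138.65.
Month 2: interest €216.49; balance after payment €19,935.15.
Closed form: n = −ln(1 − rB₀/P)/ln(1+r) = −ln(0.47939)/ln(1.01075) ≈ 68.761, so the balance reaches zero during payment 69.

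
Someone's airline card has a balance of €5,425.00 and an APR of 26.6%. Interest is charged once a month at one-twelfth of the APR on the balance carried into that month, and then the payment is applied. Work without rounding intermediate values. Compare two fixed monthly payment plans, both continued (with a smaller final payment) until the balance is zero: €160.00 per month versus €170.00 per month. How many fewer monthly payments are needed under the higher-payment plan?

7 fewer payments

Monthly rate r = 26.6%/12 = 2.21667% = 0.0221667.
At €160.00/mo: n = ⌈−ln(1 − rB₀/P)/ln(1+r)⌉ = 64 payments (last €83.79); total interest = total paid − €5,425.00 = €4,738.79.
At €170.00/mo: 57 payments (last €8.59); total interest €4,103.59.
Payments saved = 64 − 57 = 7.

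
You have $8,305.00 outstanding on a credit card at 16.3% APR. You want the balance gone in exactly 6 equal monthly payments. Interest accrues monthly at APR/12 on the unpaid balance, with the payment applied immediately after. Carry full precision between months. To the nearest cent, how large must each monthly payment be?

Monthly rate r = 16.3%/12 = 1.35833% = 0.0135833.
Level-payment amortization: P = B₀·r / (1 − (1+r)^(−n)) = 8305.00·0.0135833 / (1 − 1.01358^(−6)).
Denominator 1 − (1+r)^(−6) = 0.0777615267.
P = 112.81 / 0.0777615267 ≈ 1450.71.

$1,450.71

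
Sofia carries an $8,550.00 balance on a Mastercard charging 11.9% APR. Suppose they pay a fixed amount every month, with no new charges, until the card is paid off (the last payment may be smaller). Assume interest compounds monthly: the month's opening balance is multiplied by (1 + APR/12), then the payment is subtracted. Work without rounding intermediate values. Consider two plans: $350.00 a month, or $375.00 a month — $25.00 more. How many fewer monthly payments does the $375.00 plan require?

3 fewer payments

Monthly rate r = 11.9%/12 = 0.991667% = 0.00991667.
At $350.00/mo: n = ⌈−ln(1 − rB₀/P)/ln(1+r)⌉ = 29 payments (last $39.29); total interest = total paid − $8,550.00 = $1,289.29.
At $375.00/mo: 26 payments (last $365.52); total interest $1,190.52.
Payments saved = 29 − 26 = 3.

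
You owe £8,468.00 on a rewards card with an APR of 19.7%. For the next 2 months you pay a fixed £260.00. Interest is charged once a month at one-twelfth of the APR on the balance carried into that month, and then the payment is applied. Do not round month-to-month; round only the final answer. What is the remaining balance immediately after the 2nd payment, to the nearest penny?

Monthly rate r = 19.7%/12 = 1.64167% = 0.0164167.
Each month: B ← B·(1+r) − £260.00.
Month 1: interest £139.02; balance after payment £8,347.02.
Month 2: interest £137.03; balance after payment £8,224.05.

£8,224.05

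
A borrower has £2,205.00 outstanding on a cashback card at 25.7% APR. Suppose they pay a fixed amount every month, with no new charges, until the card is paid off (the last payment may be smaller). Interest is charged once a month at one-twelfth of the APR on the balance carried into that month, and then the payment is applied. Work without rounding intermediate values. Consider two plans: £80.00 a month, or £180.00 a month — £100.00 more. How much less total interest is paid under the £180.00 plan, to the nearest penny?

Monthly rate r = 25.7%/12 = 2.14167% = 0.0214167.
At £80.00/mo: n = ⌈−ln(1 − rB₀/P)/ln(1+r)⌉ = 43 payments (last £8.84); total interest = total paid − £2,205.00 = £1,163.84.
At £180.00/mo: 15 payments (last £65.20); total interest £380.20.
Interest saved = £1,163.84 − £380.20 = £783.64.

£783.64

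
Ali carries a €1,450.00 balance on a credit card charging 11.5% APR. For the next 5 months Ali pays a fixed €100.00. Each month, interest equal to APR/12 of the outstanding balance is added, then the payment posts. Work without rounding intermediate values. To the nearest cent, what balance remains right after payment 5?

Monthly rate r = 11.5%/12 = 0.958333% = 0.00958333.
Each month: B ← B·(1+r) − €100.00.
Month 1: interest €13.90; balance after payment €1,363.90.
Month 2: interest €13.07; balance after payment €1,276.97.
Month 3: interest €12.24; balance after payment €1,189.20.
Month 4: interest €11.40; balance after payment €1,100.60.
Month 5: interest €10.55; balance after payment €1,011.15.

€1,011.15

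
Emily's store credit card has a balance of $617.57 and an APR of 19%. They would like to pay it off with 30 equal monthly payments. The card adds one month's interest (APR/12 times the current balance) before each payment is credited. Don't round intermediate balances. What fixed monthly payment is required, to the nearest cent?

$26.02

Monthly rate r = 19%/12 = 1.58333% = 0.0158333.
Level-payment amortization: P = B₀·r / (1 − (1+r)^(−n)) = 617.57·0.0158333 / (1 − 1.01583^(−30)).
Denominator 1 − (1+r)^(−30) = 0.375796481.
P = 9.77819 / 0.375796481 ≈ 26.02.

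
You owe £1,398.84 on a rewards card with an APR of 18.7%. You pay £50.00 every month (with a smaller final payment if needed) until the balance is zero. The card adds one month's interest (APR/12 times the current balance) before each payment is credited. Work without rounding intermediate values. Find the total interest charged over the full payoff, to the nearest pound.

Monthly rate r = 18.7%/12 = 1.55833% = 0.0155833.
Payoff takes n = ⌈−ln(1 − rB₀/P)/ln(1+r)⌉ = ⌈37.033⌉ = 38 payments; the last is £1.67.
Total paid = 37·£50.00 + £1.67 = £1,851.67.
Total interest = total paid − principal = £1,851.67 − £1,398.84 = £452.83.

£453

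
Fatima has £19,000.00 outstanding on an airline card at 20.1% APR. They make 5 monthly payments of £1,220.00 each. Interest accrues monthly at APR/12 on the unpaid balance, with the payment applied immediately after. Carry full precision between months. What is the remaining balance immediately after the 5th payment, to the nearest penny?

£14,337.66

Monthly rate r = 20.1%/12 = 1.675% = 0.01675.
Each month: B ← B·(1+r) − £1,220.00.
Month 1: interest £318.25; balance after payment £18,098.25.
Month 2: interest £303.15; balance after payment £17,181.40.
Month 3: interest £287.79; balance after payment £16,249.18.
Month 4: interest £272.17; balance after payment £15,301.36.
Month 5: interest £256.30; balance after payment £14,337.66.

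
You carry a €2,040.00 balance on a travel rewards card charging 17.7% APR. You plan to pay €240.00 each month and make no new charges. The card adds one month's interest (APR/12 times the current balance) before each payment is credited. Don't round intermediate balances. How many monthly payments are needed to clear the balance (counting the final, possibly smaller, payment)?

10 payments

Monthly rate r = 17.7%/12 = 1.475% = 0.01475.
Recurrence: B ← B·(1+r) − €240.00.
Month 1: interest €30.09; balance after payment €1,830.09.
Month 2: interest €26.99; balance after payment €1,617.08.
Closed form: n = −ln(1 − rB₀/P)/ln(1+r) = −ln(0.87462)/ln(1.01475) ≈ 9.149, so the balance reaches zero during payment 10.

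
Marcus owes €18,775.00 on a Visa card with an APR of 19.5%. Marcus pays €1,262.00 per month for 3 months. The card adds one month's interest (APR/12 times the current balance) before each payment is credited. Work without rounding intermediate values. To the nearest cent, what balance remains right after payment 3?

Monthly rate r = 19.5%/12 = 1.625% = 0.01625.
Each month: B ← B·(1+r) − €1,262.00.
Month 1: interest €305.09; balance after payment €17,818.09.
Month 2: interest €289.54; balance after payment €16,845.64.
Month 3: interest €273.74; balance after payment €15,857.38.

€15,857.38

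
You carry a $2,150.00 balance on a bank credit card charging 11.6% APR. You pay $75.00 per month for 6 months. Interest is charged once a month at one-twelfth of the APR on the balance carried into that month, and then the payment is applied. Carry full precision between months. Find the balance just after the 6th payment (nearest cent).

Monthly rate r = 11.6%/12 = 0.966667% = 0.00966667.
Each month: B ← B·(1+r) − $75.00.
Month 1: interest $20.78; balance after payment $2,095.78.
Month 2: interest $20.26; balance after payment $2,041.04.
Month 3: interest $19.73; balance after payment $1,985.77.
Month 4: interest $19.20; balance after payment $1,929.97.
Month 5: interest $18.66; balance after payment $1,873.62.
Month 6: interest $18.11; balance after payment $1,816.74.

$1,816.74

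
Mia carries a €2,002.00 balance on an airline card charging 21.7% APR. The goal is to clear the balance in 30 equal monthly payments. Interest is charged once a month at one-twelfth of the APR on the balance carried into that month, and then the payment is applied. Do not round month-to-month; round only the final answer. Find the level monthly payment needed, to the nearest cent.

€87.05

Monthly rate r = 21.7%/12 = 1.80833% = 0.0180833.
Level-payment amortization: P = B₀·r / (1 − (1+r)^(−n)) = 2002.00·0.0180833 / (1 − 1.01808^(−30)).
Denominator 1 − (1+r)^(−30) = 0.415882571.
P = 36.2028 / 0.415882571 ≈ 87.05.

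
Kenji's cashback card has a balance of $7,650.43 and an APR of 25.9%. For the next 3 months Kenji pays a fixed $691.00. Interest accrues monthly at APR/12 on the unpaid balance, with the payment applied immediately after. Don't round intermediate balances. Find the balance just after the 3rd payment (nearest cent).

$6,038.50

Monthly rate r = 25.9%/12 = 2.15833% = 0.0215833.
Each month: B ← B·(1+r) − $691.00.
Month 1: interest $165.12; balance after payment $7,124.55.
Month 2: interest $153.77; balance after payment $6,587.32.
Month 3: interest $142.18; balance after payment $6,038.50.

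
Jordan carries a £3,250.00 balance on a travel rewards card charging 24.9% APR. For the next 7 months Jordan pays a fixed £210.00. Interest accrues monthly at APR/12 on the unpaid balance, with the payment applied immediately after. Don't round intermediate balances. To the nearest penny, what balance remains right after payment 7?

£2,187.75

Monthly rate r = 24.9%/12 = 2.075% = 0.02075.
Each month: B ← B·(1+r) − £210.00.
Month 1: interest £67.44; balance after payment £3,107.44.
Month 2: interest £64.48; balance after payment £2,961.92.
Month 3: interest £61.46; balance after payment £2,813.38.
Month 4: interest £58.38; balance after payment £2,661.75.
Month 5: interest £55.23; balance after payment £2,506.99.
Month 6: interest £52.02; balance after payment £2,349.01.
Month 7: interest £48.74; balance after payment £2,187.75.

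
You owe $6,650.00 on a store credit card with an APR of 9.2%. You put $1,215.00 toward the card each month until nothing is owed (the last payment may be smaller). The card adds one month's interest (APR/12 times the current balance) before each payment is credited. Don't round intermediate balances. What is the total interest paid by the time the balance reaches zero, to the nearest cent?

$170.66

Monthly rate r = 9.2%/12 = 0.766667% = 0.00766667.
Payoff takes n = ⌈−ln(1 − rB₀/P)/ln(1+r)⌉ = ⌈5.613⌉ = 6 payments; the last is $745.66.
Total paid = 5·$1,215.00 + $745.66 = $6,820.66.
Total interest = total paid − principal = $6,820.66 − $6,650.00 = $170.66.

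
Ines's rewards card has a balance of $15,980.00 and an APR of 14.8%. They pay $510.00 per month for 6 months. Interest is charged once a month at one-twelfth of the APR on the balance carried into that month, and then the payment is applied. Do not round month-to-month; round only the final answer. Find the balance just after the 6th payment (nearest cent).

$14,043.67

Monthly rate r = 14.8%/12 = 1.23333% = 0.0123333.
Each month: B ← B·(1+r) − $510.00.
Month 1: interest $197.09; balance after payment $15,667.09.
Month 2: interest $193.23; balance after payment $15,350.31.
Month 3: interest $189.32; balance after payment $15,029.63.
Month 4: interest $185.37; balance after payment $14,705.00.
Month 5: interest $181.36; balance after payment $14,376.36.
Month 6: interest $177.31; balance after payment $14,043.67.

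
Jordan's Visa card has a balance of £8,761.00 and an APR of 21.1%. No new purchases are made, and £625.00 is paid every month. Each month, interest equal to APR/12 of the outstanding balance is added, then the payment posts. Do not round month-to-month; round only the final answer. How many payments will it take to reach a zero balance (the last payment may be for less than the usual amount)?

17 payments

Monthly rate r = 21.1%/12 = 1.75833% = 0.0175833.
Recurrence: B ← B·(1+r) − £625.00.
Month 1: interest £154.05; balance after payment £8,290.05.
Month 2: interest £145.77; balance after payment £7,810.81.
Closed form: n = −ln(1 − rB₀/P)/ln(1+r) = −ln(0.75352)/ln(1.01758) ≈ 16.236, so the balance reaches zero during payment 17.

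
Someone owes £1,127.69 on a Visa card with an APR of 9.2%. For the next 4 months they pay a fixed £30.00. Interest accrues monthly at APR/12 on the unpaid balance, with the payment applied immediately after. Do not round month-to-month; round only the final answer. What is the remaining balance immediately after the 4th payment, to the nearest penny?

£1,041.29

Monthly rate r = 9.2%/12 = 0.766667% = 0.00766667.
Each month: B ← B·(1+r) − £30.00.
Month 1: interest £8.65; balance after payment £1,106.34.
Month 2: interest £8.48; balance after payment £1,084.82.
Month 3: interest £8.32; balance after payment £1,063.13.
Month 4: interest £8.15; balance after payment £1,041.29.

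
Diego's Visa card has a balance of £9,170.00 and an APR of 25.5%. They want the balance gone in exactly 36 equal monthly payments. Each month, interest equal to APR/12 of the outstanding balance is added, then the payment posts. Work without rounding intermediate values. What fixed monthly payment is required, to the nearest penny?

Monthly rate r = 25.5%/12 = 2.125% = 0.02125.
Level-payment amortization: P = B₀·r / (1 − (1+r)^(−n)) = 9170.00·0.02125 / (1 − 1.02125^(−36)).
Denominator 1 − (1+r)^(−36) = 0.530921534.
P = 194.863 / 0.530921534 ≈ 367.03.

£367.03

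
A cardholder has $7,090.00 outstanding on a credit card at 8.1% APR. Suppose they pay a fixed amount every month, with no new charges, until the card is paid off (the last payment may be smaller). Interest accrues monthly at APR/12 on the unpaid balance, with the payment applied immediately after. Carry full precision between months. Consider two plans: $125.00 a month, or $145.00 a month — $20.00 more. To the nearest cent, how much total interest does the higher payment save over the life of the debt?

$334.71

Monthly rate r = 8.1%/12 = 0.675% = 0.00675.
At $125.00/mo: n = ⌈−ln(1 − rB₀/P)/ln(1+r)⌉ = 72 payments (last $93.35); total interest = total paid − $7,090.00 = $1,878.35.
At $145.00/mo: 60 payments (last $78.64); total interest $1,543.64.
Interest saved = $1,878.35 − $1,543.64 = $334.71.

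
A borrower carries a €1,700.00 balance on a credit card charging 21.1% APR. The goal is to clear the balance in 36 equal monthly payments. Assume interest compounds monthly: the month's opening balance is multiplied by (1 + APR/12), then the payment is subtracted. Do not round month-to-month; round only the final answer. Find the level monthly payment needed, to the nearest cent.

Monthly rate r = 21.1%/12 = 1.75833% = 0.0175833.
Level-payment amortization: P = B₀·r / (1 − (1+r)^(−n)) = 1700.00·0.0175833 / (1 − 1.01758^(−36)).
Denominator 1 − (1+r)^(−36) = 0.46607466.
P = 29.8917 / 0.46607466 ≈ 64.13.

€64.13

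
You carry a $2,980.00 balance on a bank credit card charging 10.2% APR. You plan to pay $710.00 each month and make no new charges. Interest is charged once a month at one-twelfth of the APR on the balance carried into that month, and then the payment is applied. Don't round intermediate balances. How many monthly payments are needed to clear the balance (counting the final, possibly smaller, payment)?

5 months

Monthly rate r = 10.2%/12 = 0.85% = 0.0085.
Recurrence: B ← B·(1+r) − $710.00.
Month 1: interest $25.33; balance after payment $2,295.33.
Month 2: interest $19.51; balance after payment $1,604.84.
Month 3: interest $13.64; balance after payment $908.48.
Month 4: interest $7.72; balance after payment $206.20.
Month 5: interest $1.75; balance after payment $0.00.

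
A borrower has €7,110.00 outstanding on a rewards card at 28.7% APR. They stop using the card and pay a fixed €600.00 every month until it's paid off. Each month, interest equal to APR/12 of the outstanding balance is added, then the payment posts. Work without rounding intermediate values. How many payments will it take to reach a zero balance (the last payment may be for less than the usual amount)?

15 payments

Monthly rate r = 28.7%/12 = 2.39167% = 0.0239167.
Recurrence: B ← B·(1+r) − €600.00.
Month 1: interest €170.05; balance after payment €6,680.05.
Month 2: interest €159.76; balance after payment €6,239.81.
Closed form: n = −ln(1 − rB₀/P)/ln(1+r) = −ln(0.71659)/ln(1.02392) ≈ 14.100, so the balance reaches zero during payment 15.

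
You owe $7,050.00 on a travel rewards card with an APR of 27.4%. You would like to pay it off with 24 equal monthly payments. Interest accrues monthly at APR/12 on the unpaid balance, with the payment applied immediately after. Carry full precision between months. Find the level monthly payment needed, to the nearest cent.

$384.81

Monthly rate r = 27.4%/12 = 2.28333% = 0.0228333.
Level-payment amortization: P = B₀·r / (1 − (1+r)^(−n)) = 7050.00·0.0228333 / (1 − 1.02283^(−24)).
Denominator 1 − (1+r)^(−24) = 0.418321448.
P = 160.975 / 0.418321448 ≈ 384.81.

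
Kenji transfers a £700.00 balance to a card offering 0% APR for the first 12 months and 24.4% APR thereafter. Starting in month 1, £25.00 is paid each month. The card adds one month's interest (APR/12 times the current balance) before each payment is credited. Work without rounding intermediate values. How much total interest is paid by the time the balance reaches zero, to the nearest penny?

Promo months 1–12 at r₀ = 0%/12 = 0; months 13+ at r₁ = 24.4%/12 = 0.0203333.
After month 12 (no interest yet): B = £700.00 − 12·£25.00 = £400.00.
Then at r₁ with £25.00/mo: n₂ = −ln(1 − r₁·B/P)/ln(1+r₁) ≈ 19.55 → 20 more payments.
Total paid = 31·£25.00 + £13.82 = £788.82; interest = £788.82 − £700.00 = £88.82.

£88.82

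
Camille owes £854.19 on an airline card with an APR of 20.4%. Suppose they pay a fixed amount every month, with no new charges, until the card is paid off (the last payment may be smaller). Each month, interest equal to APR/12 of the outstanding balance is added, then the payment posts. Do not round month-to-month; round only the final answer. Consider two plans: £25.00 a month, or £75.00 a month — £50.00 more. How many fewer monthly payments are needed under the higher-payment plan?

Monthly rate r = 20.4%/12 = 1.7% = 0.017.
At £25.00/mo: n = ⌈−ln(1 − rB₀/P)/ln(1+r)⌉ = 52 payments (last £14.60); total interest = total paid − £854.19 = £435.41.
At £75.00/mo: 13 payments (last £57.55); total interest £103.36.
Payments saved = 52 − 13 = 39.

39 fewer payments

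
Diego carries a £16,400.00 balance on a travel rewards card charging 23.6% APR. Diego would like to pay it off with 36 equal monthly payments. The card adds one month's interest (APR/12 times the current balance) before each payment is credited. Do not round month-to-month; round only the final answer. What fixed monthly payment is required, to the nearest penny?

Monthly rate r = 23.6%/12 = 1.96667% = 0.0196667.
Level-payment amortization: P = B₀·r / (1 − (1+r)^(−n)) = 16400.00·0.0196667 / (1 − 1.01967^(−36)).
Denominator 1 − (1+r)^(−36) = 0.503974506.
P = 322.533 / 0.503974506 ≈ 639.98.

£639.98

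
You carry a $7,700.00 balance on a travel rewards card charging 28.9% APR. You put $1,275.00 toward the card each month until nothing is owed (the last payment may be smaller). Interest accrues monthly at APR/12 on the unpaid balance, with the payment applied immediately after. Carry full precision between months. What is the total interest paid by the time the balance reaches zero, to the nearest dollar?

$724

Monthly rate r = 28.9%/12 = 2.40833% = 0.0240833.
Payoff takes n = ⌈−ln(1 − rB₀/P)/ln(1+r)⌉ = ⌈6.605⌉ = 7 payments; the last is $774.39.
Total paid = 6·$1,275.00 + $774.39 = $8,424.39.
Total interest = total paid − principal = $8,424.39 − $7,700.00 = $724.39.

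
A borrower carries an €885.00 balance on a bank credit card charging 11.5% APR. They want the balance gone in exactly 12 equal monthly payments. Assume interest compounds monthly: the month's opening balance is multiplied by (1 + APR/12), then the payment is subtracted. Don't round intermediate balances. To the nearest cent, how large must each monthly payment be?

Monthly rate r = 11.5%/12 = 0.958333% = 0.00958333.
Level-payment amortization: P = B₀·r / (1 − (1+r)^(−n)) = 885.00·0.00958333 / (1 − 1.00958^(−12)).
Denominator 1 − (1+r)^(−12) = 0.108145658.
P = 8.48125 / 0.108145658 ≈ 78.42.

€78.42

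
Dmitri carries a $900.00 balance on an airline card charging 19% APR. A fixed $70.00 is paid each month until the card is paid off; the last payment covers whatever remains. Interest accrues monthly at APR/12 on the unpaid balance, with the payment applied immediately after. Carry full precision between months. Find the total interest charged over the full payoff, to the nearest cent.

$114.39

Monthly rate r = 19%/12 = 1.58333% = 0.0158333.
Payoff takes n = ⌈−ln(1 − rB₀/P)/ln(1+r)⌉ = ⌈14.489⌉ = 15 payments; the last is $34.39.
Total paid = 14·$70.00 + $34.39 = $1,014.39.
Total interest = total paid − principal = $1,014.39 − $900.00 = $114.39.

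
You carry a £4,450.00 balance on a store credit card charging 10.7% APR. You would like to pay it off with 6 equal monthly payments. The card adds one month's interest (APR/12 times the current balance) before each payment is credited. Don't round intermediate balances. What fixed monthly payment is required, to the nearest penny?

£764.98

Monthly rate r = 10.7%/12 = 0.891667% = 0.00891667.
Level-payment amortization: P = B₀·r / (1 − (1+r)^(−n)) = 4450.00·0.00891667 / (1 − 1.00892^(−6)).
Denominator 1 − (1+r)^(−6) = 0.0518692721.
P = 39.6792 / 0.0518692721 ≈ 764.98.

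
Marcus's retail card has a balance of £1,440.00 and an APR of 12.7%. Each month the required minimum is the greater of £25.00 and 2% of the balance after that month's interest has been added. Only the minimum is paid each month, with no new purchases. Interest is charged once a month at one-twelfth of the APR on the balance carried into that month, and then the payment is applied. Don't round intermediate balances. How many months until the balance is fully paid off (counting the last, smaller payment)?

87 months

Monthly rate r = 12.7%/12 = 1.05833% = 0.0105833.
While 2% of the post-interest balance exceeds £25.00, each month B ← (B·(1+r))·(1 − 0.02), i.e. B shrinks by the factor (1+r)·0.98 = 0.99037.
This holds for months 1–16. Entering month 17 the balance is £1,233.48; 2% of the post-interest balance is now below £25.00, so the flat £25.00 minimum applies from here.
From month 17 a fixed £25.00 at rate r clears £1,233.48 in 71 more payments. Total: 16 + 71 = 87 months.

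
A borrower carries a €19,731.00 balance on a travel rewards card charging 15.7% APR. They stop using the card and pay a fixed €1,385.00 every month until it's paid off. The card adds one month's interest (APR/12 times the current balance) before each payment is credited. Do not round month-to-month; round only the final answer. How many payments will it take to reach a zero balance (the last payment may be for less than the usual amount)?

16 payments

Monthly rate r = 15.7%/12 = 1.30833% = 0.0130833.
Recurrence: B ← B·(1+r) − €1,385.00.
Month 1: interest €258.15; balance after payment €18,604.15.
Month 2: interest €243.40; balance after payment €17,462.55.
Closed form: n = −ln(1 − rB₀/P)/ln(1+r) = −ln(0.81361)/ln(1.01308) ≈ 15.869, so the balance reaches zero during payment 16.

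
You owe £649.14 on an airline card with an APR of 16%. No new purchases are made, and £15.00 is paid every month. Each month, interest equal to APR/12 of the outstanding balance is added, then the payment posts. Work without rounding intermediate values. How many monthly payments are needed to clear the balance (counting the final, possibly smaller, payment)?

65 payments

Monthly rate r = 16%/12 = 1.33333% = 0.0133333.
Recurrence: B ← B·(1+r) − £15.00.
Month 1: interest £8.66; balance after payment £642.80.
Month 2: interest £8.57; balance after payment £636.37.
Closed form: n = −ln(1 − rB₀/P)/ln(1+r) = −ln(0.42299)/ln(1.01333) ≈ 64.960, so the balance reaches zero during payment 65.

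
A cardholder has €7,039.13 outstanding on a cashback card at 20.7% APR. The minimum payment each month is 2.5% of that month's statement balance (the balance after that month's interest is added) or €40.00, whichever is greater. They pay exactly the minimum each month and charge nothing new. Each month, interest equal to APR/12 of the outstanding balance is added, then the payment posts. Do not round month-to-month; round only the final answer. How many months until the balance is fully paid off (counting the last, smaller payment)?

249 months

Monthly rate r = 20.7%/12 = 1.725% = 0.01725.
While 2.5% of the post-interest balance exceeds €40.00, each month B ← (B·(1+r))·(1 − 0.025), i.e. B shrinks by the factor (1+r)·0.975 = 0.99182.
This holds for months 1–183. Entering month 184 the balance is €1,565.43; 2.5% of the post-interest balance is now below €40.00, so the flat €40.00 minimum applies from here.
From month 184 a fixed €40.00 at rate r clears €1,565.43 in 66 more payments. Total: 183 + 66 = 249 months.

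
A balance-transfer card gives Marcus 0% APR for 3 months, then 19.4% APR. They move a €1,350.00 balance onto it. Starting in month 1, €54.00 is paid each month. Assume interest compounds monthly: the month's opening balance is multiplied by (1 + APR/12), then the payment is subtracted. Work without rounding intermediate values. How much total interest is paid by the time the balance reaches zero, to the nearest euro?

€292

Promo months 1–3 at r₀ = 0%/12 = 0; months 4+ at r₁ = 19.4%/12 = 0.0161667.
After month 3 (no interest yet): B = €1,350.00 − 3·€54.00 = €1,188.00.
Then at r₁ with €54.00/mo: n₂ = −ln(1 − r₁·B/P)/ln(1+r₁) ≈ 27.41 → 28 more payments.
Total paid = 30·€54.00 + €22.09 = €1,642.09; interest = €1,642.09 − €1,350.00 = €292.09.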